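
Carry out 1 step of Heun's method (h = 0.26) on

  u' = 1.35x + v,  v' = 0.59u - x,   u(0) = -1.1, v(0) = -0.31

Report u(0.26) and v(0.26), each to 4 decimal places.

Heun on (u,v): k1 = f(x_n, state_n); k2 = f(x_n + h, state_n + h·k1); state_{n+1} = state_n + (h/2)·(k1 + k2).
0.000000: (-1.100000, -0.310000)
  k1 = (-0.310000, -0.649000)
  predictor → (-1.180600, -0.478740)
  k2 = (-0.127740, -0.956554)
  → (-1.156906, -0.518722)
(u(0.26), v(0.26)) ≈ (-1.1569, -0.5187)

-1.1569, -0.5187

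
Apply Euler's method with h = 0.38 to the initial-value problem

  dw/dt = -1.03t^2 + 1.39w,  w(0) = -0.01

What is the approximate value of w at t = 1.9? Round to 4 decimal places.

Euler: w_{n+1} = w_n + h·f(t_n, w_n).
t=0.000000, w=-0.010000: f=-0.013900 → w ← -0.010000 + 0.38·(-0.013900) = -0.015282
t=0.380000, w=-0.015282: f=-0.169974 → w ← -0.015282 + 0.38·(-0.169974) = -0.079872
t=0.760000, w=-0.079872: f=-0.705950 → w ← -0.079872 + 0.38·(-0.705950) = -0.348133
t=1.140000, w=-0.348133: f=-1.822493 → w ← -0.348133 + 0.38·(-1.822493) = -1.040681
t=1.520000, w=-1.040681: f=-3.826258 → w ← -1.040681 + 0.38·(-3.826258) = -2.494659
w(1.9) ≈ -2.4947

-2.4947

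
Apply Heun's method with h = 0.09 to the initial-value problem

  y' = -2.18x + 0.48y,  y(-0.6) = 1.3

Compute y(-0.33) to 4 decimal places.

Heun: k1 = f(x_n, y_n); k2 = f(x_n + h, y_n + h·k1); y_{n+1} = y_n + (h/2)·(k1 + k2).
x=-0.600000, y=1.300000:
  k1 = f(-0.600000, 1.300000) = 1.932000
  k2 = f(-0.510000, 1.473880) = 1.819262
  y ← 1.300000 + (0.09/2)·(1.932000 + 1.819262) = 1.468807
x=-0.510000, y=1.468807:
  k1 = f(-0.510000, 1.468807) = 1.816827
  k2 = f(-0.420000, 1.632321) = 1.699114
  y ← 1.468807 + (0.09/2)·(1.816827 + 1.699114) = 1.627024
x=-0.420000, y=1.627024:
  k1 = f(-0.420000, 1.627024) = 1.696572
  k2 = f(-0.330000, 1.779716) = 1.573663
  y ← 1.627024 + (0.09/2)·(1.696572 + 1.573663) = 1.774185
y(-0.33) ≈ 1.7742

1.7742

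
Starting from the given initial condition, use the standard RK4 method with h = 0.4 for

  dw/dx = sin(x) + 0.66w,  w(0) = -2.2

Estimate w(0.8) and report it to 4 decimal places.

RK4: k1 = f(x_n, w_n); k2 = f(x_n + h/2, w_n + (h/2)·k1); k3 = f(x_n + h/2, w_n + (h/2)·k2); k4 = f(x_n + h, w_n + h·k3); w_{n+1} = w_n + (h/6)·(k1 + 2k2 + 2k3 + k4).
x=0.000000, w=-2.200000:
  k1 = f(0.000000, -2.200000) = -1.452000
  k2 = f(0.200000, -2.490400) = -1.444995
  k3 = f(0.200000, -2.488999) = -1.444070
  k4 = f(0.400000, -2.777628) = -1.443816
  w ← -2.200000 + (0.4/6)·(k1 + 2k2 + 2k3 + k4) = -2.778263
x=0.400000, w=-2.778263:
  k1 = f(0.400000, -2.778263) = -1.444235
  k2 = f(0.600000, -3.067110) = -1.459650
  k3 = f(0.600000, -3.070193) = -1.461685
  k4 = f(0.800000, -3.362937) = -1.502182
  w ← -2.778263 + (0.4/6)·(k1 + 2k2 + 2k3 + k4) = -3.364202
w(0.8) ≈ -3.3642

-3.3642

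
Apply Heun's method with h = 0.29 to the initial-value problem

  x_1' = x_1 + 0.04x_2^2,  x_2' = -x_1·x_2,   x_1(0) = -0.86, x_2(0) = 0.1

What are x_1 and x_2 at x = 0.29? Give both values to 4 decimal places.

-1.1454, 0.1326

Heun on (x_1,x_2): k1 = f(x_n, state_n); k2 = f(x_n + h, state_n + h·k1); state_{n+1} = state_n + (h/2)·(k1 + k2).
0.000000: (-0.860000, 0.100000)
  k1 = (-0.859600, 0.086000)
  predictor → (-1.109284, 0.124940)
  k2 = (-1.108660, 0.138594)
  → (-1.145398, 0.132566)
(x_1(0.29), x_2(0.29)) ≈ (-1.1454, 0.1326)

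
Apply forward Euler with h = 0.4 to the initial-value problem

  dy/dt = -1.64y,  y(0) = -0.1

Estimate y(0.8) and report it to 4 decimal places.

Euler: y_{n+1} = y_n + h·f(t_n, y_n).
t=0.000000, y=-0.100000: f=0.164000 → y ← -0.100000 + 0.4·0.164000 = -0.034400
t=0.400000, y=-0.034400: f=0.056416 → y ← -0.034400 + 0.4·0.056416 = -0.011834
y(0.8) ≈ -0.0118

-0.0118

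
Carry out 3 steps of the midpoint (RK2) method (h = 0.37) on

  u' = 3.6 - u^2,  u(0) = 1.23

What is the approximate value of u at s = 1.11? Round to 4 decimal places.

1.8120

Midpoint: k1 = f(s_n, u_n); k2 = f(s_n + h/2, u_n + (h/2)·k1); u_{n+1} = u_n + h·k2.
s=0.000000, u=1.230000:
  k1 = f(0.000000, 1.230000) = 2.087100
  k2 = f(0.185000, 1.616113) = 0.988177
  u ← 1.230000 + 0.37·0.988177 = 1.595626
s=0.370000, u=1.595626:
  k1 = f(0.370000, 1.595626) = 1.053979
  k2 = f(0.555000, 1.790612) = 0.393710
  u ← 1.595626 + 0.37·0.393710 = 1.741298
s=0.740000, u=1.741298:
  k1 = f(0.740000, 1.741298) = 0.567881
  k2 = f(0.925000, 1.846356) = 0.190969
  u ← 1.741298 + 0.37·0.190969 = 1.811957
u(1.11) ≈ 1.8120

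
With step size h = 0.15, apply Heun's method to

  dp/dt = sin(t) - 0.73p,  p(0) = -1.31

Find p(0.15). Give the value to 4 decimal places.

-1.1632

Heun: k1 = f(t_n, p_n); k2 = f(t_n + h, p_n + h·k1); p_{n+1} = p_n + (h/2)·(k1 + k2).
t=0.000000, p=-1.310000:
  k1 = f(0.000000, -1.310000) = 0.956300
  k2 = f(0.150000, -1.166555) = 1.001023
  p ← -1.310000 + (0.15/2)·(0.956300 + 1.001023) = -1.163201
p(0.15) ≈ -1.1632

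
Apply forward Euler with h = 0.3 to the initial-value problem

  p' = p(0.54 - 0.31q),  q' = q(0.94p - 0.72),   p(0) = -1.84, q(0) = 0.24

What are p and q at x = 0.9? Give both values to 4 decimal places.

-2.8143, 0.0012

Euler on (p,q): p_{n+1} = p_n + h·p', q_{n+1} = q_n + h·q'.
0.000000: (-1.840000, 0.240000); f=(-0.856704, -0.587904) → (-2.097011, 0.063629)
0.300000: (-2.097011, 0.063629); f=(-1.091023, -0.171237) → (-2.424318, 0.012258)
0.600000: (-2.424318, 0.012258); f=(-1.299920, -0.036759) → (-2.814294, 0.001230)
(p(0.9), q(0.9)) ≈ (-2.8143, 0.0012)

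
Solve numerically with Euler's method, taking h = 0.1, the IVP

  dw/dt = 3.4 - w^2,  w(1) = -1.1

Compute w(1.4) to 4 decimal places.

Euler: w_{n+1} = w_n + h·f(t_n, w_n).
t=1.000000, w=-1.100000: f=2.190000 → w ← -1.100000 + 0.1·2.190000 = -0.881000
t=1.100000, w=-0.881000: f=2.623839 → w ← -0.881000 + 0.1·2.623839 = -0.618616
t=1.200000, w=-0.618616: f=3.017314 → w ← -0.618616 + 0.1·3.017314 = -0.316885
t=1.300000, w=-0.316885: f=3.299584 → w ← -0.316885 + 0.1·3.299584 = 0.013074
w(1.4) ≈ 0.0131

0.0131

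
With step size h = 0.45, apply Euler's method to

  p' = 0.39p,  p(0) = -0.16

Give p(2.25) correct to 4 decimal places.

-0.3591

Euler: p_{n+1} = p_n + h·f(t_n, p_n).
t=0.000000, p=-0.160000: f=-0.062400 → p ← -0.160000 + 0.45·(-0.062400) = -0.188080
t=0.450000, p=-0.188080: f=-0.073351 → p ← -0.188080 + 0.45·(-0.073351) = -0.221088
t=0.900000, p=-0.221088: f=-0.086224 → p ← -0.221088 + 0.45·(-0.086224) = -0.259889
t=1.350000, p=-0.259889: f=-0.101357 → p ← -0.259889 + 0.45·(-0.101357) = -0.305500
t=1.800000, p=-0.305500: f=-0.119145 → p ← -0.305500 + 0.45·(-0.119145) = -0.359115
p(2.25) ≈ -0.3591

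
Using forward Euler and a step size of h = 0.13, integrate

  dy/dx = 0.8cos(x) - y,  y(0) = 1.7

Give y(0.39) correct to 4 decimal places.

Euler: y_{n+1} = y_n + h·f(x_n, y_n).
x=0.000000, y=1.700000: f=-0.900000 → y ← 1.700000 + 0.13·(-0.900000) = 1.583000
x=0.130000, y=1.583000: f=-0.789750 → y ← 1.583000 + 0.13·(-0.789750) = 1.480332
x=0.260000, y=1.480332: f=-0.707220 → y ← 1.480332 + 0.13·(-0.707220) = 1.388394
y(0.39) ≈ 1.3884

1.3884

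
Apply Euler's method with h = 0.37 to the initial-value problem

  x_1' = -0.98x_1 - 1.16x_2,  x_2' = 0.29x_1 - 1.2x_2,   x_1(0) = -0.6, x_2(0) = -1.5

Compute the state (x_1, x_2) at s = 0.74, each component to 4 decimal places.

Euler on (x_1,x_2): x_1_{n+1} = x_1_n + h·x_1', x_2_{n+1} = x_2_n + h·x_2'.
0.000000: (-0.600000, -1.500000); f=(2.328000, 1.626000) → (0.261360, -0.898380)
0.370000: (0.261360, -0.898380); f=(0.785988, 1.153850) → (0.552176, -0.471455)
(x_1(0.74), x_2(0.74)) ≈ (0.5522, -0.4715)

0.5522, -0.4715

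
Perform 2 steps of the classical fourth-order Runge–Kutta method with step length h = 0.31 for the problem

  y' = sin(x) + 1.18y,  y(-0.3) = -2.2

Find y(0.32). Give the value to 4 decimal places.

-4.5971

RK4: k1 = f(x_n, y_n); k2 = f(x_n + h/2, y_n + (h/2)·k1); k3 = f(x_n + h/2, y_n + (h/2)·k2); k4 = f(x_n + h, y_n + h·k3); y_{n+1} = y_n + (h/6)·(k1 + 2k2 + 2k3 + k4).
x=-0.300000, y=-2.200000:
  k1 = f(-0.300000, -2.200000) = -2.891520
  k2 = f(-0.145000, -2.648186) = -3.269351
  k3 = f(-0.145000, -2.706749) = -3.338457
  k4 = f(0.010000, -3.234922) = -3.807208
  y ← -2.200000 + (0.31/6)·(k1 + 2k2 + 2k3 + k4) = -3.228908
x=0.010000, y=-3.228908:
  k1 = f(0.010000, -3.228908) = -3.800111
  k2 = f(0.165000, -3.817925) = -4.340899
  k3 = f(0.165000, -3.901747) = -4.439809
  k4 = f(0.320000, -4.605249) = -5.119627
  y ← -3.228908 + (0.31/6)·(k1 + 2k2 + 2k3 + k4) = -4.597101
y(0.32) ≈ -4.5971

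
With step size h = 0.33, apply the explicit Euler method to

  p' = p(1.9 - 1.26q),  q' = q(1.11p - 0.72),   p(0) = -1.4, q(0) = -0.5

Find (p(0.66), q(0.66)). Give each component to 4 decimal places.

Euler on (p,q): p_{n+1} = p_n + h·p', q_{n+1} = q_n + h·q'.
0.000000: (-1.400000, -0.500000); f=(-3.542000, 1.137000) → (-2.568860, -0.124790)
0.330000: (-2.568860, -0.124790); f=(-5.284750, 0.445679) → (-4.312827, 0.022284)
(p(0.66), q(0.66)) ≈ (-4.3128, 0.0223)

-4.3128, 0.0223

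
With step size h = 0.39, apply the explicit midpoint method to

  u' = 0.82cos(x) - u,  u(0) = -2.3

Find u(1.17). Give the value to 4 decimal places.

Midpoint: k1 = f(x_n, u_n); k2 = f(x_n + h/2, u_n + (h/2)·k1); u_{n+1} = u_n + h·k2.
x=0.000000, u=-2.300000:
  k1 = f(0.000000, -2.300000) = 3.120000
  k2 = f(0.195000, -1.691600) = 2.496059
  u ← -2.300000 + 0.39·2.496059 = -1.326537
x=0.390000, u=-1.326537:
  k1 = f(0.390000, -1.326537) = 2.084962
  k2 = f(0.585000, -0.919969) = 1.603613
  u ← -1.326537 + 0.39·1.603613 = -0.701128
x=0.780000, u=-0.701128:
  k1 = f(0.780000, -0.701128) = 1.284077
  k2 = f(0.975000, -0.450733) = 0.910891
  u ← -0.701128 + 0.39·0.910891 = -0.345880
u(1.17) ≈ -0.3459

-0.3459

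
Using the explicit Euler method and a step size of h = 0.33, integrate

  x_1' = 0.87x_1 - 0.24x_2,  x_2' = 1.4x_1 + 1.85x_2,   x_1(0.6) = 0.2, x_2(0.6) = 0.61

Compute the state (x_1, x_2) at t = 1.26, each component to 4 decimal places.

Euler on (x_1,x_2): x_1_{n+1} = x_1_n + h·x_1', x_2_{n+1} = x_2_n + h·x_2'.
0.600000: (0.200000, 0.610000); f=(0.027600, 1.408500) → (0.209108, 1.074805)
0.930000: (0.209108, 1.074805); f=(-0.076029, 2.281140) → (0.184018, 1.827581)
(x_1(1.26), x_2(1.26)) ≈ (0.1840, 1.8276)

0.1840, 1.8276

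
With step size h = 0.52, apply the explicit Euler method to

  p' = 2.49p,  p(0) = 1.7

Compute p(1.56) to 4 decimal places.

20.5439

Euler: p_{n+1} = p_n + h·f(t_n, p_n).
t=0.000000, p=1.700000: f=4.233000 → p ← 1.700000 + 0.52·4.233000 = 3.901160
t=0.520000, p=3.901160: f=9.713888 → p ← 3.901160 + 0.52·9.713888 = 8.952382
t=1.040000, p=8.952382: f=22.291431 → p ← 8.952382 + 0.52·22.291431 = 20.543926
p(1.56) ≈ 20.5439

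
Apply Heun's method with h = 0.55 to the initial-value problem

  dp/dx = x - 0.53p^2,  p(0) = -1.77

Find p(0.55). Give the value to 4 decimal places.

-3.1247

Heun: k1 = f(x_n, p_n); k2 = f(x_n + h, p_n + h·k1); p_{n+1} = p_n + (h/2)·(k1 + k2).
x=0.000000, p=-1.770000:
  k1 = f(0.000000, -1.770000) = -1.660437
  k2 = f(0.550000, -2.683240) = -3.265883
  p ← -1.770000 + (0.55/2)·(-1.660437 + (-3.265883)) = -3.124738
p(0.55) ≈ -3.1247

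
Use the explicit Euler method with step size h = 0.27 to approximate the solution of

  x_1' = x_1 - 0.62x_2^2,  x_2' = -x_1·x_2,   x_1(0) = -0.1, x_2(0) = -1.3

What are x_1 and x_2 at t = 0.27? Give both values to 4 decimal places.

Euler on (x_1,x_2): x_1_{n+1} = x_1_n + h·x_1', x_2_{n+1} = x_2_n + h·x_2'.
0.000000: (-0.100000, -1.300000); f=(-1.147800, -0.130000) → (-0.409906, -1.335100)
(x_1(0.27), x_2(0.27)) ≈ (-0.4099, -1.3351)

-0.4099, -1.3351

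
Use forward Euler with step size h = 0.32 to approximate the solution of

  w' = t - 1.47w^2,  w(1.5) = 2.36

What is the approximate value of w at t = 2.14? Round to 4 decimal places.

0.7797

Euler: w_{n+1} = w_n + h·f(t_n, w_n).
t=1.500000, w=2.360000: f=-6.687312 → w ← 2.360000 + 0.32·(-6.687312) = 0.220060
t=1.820000, w=0.220060: f=1.748813 → w ← 0.220060 + 0.32·1.748813 = 0.779680
w(2.14) ≈ 0.7797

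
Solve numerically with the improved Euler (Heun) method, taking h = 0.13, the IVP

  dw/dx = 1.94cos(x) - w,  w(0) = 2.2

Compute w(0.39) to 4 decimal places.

Heun: k1 = f(x_n, w_n); k2 = f(x_n + h, w_n + h·k1); w_{n+1} = w_n + (h/2)·(k1 + k2).
x=0.000000, w=2.200000:
  k1 = f(0.000000, 2.200000) = -0.260000
  k2 = f(0.130000, 2.166200) = -0.242570
  w ← 2.200000 + (0.13/2)·(-0.260000 + (-0.242570)) = 2.167333
x=0.130000, w=2.167333:
  k1 = f(0.130000, 2.167333) = -0.243703
  k2 = f(0.260000, 2.135652) = -0.260855
  w ← 2.167333 + (0.13/2)·(-0.243703 + (-0.260855)) = 2.134537
x=0.260000, w=2.134537:
  k1 = f(0.260000, 2.134537) = -0.259740
  k2 = f(0.390000, 2.100770) = -0.306447
  w ← 2.134537 + (0.13/2)·(-0.259740 + (-0.306447)) = 2.097735
w(0.39) ≈ 2.0977

2.0977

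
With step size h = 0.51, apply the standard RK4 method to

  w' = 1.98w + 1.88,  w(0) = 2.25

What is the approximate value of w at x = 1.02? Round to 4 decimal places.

RK4: k1 = f(x_n, w_n); k2 = f(x_n + h/2, w_n + (h/2)·k1); k3 = f(x_n + h/2, w_n + (h/2)·k2); k4 = f(x_n + h, w_n + h·k3); w_{n+1} = w_n + (h/6)·(k1 + 2k2 + 2k3 + k4).
x=0.000000, w=2.250000:
  k1 = f(0.000000, 2.250000) = 6.335000
  k2 = f(0.255000, 3.865425) = 9.533542
  k3 = f(0.255000, 4.681053) = 11.148485
  k4 = f(0.510000, 7.935727) = 17.592740
  w ← 2.250000 + (0.51/6)·(k1 + 2k2 + 2k3 + k4) = 7.799802
x=0.510000, w=7.799802:
  k1 = f(0.510000, 7.799802) = 17.323609
  k2 = f(0.765000, 12.217323) = 26.070299
  k3 = f(0.765000, 14.447729) = 30.486503
  k4 = f(1.020000, 23.347919) = 48.108879
  w ← 7.799802 + (0.51/6)·(k1 + 2k2 + 2k3 + k4) = 22.976220
w(1.02) ≈ 22.9762

22.9762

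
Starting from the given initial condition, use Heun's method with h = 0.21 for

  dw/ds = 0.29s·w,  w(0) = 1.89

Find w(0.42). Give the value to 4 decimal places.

1.9389

Heun: k1 = f(s_n, w_n); k2 = f(s_n + h, w_n + h·k1); w_{n+1} = w_n + (h/2)·(k1 + k2).
s=0.000000, w=1.890000:
  k1 = f(0.000000, 1.890000) = 0.000000
  k2 = f(0.210000, 1.890000) = 0.115101
  w ← 1.890000 + (0.21/2)·(0.000000 + 0.115101) = 1.902086
s=0.210000, w=1.902086:
  k1 = f(0.210000, 1.902086) = 0.115837
  k2 = f(0.420000, 1.926411) = 0.234637
  w ← 1.902086 + (0.21/2)·(0.115837 + 0.234637) = 1.938885
w(0.42) ≈ 1.9389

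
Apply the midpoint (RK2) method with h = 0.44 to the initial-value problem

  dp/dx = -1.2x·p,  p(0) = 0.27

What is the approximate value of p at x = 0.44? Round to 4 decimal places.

Midpoint: k1 = f(x_n, p_n); k2 = f(x_n + h/2, p_n + (h/2)·k1); p_{n+1} = p_n + h·k2.
x=0.000000, p=0.270000:
  k1 = f(0.000000, 0.270000) = 0.000000
  k2 = f(0.220000, 0.270000) = -0.071280
  p ← 0.270000 + 0.44·(-0.071280) = 0.238637
p(0.44) ≈ 0.2386

0.2386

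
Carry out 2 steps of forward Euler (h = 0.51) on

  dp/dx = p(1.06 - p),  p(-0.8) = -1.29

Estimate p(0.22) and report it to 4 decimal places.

-8.4713

Euler: p_{n+1} = p_n + h·f(x_n, p_n).
x=-0.800000, p=-1.290000: f=-3.031500 → p ← -1.290000 + 0.51·(-3.031500) = -2.836065
x=-0.290000, p=-2.836065: f=-11.049494 → p ← -2.836065 + 0.51·(-11.049494) = -8.471307
p(0.22) ≈ -8.4713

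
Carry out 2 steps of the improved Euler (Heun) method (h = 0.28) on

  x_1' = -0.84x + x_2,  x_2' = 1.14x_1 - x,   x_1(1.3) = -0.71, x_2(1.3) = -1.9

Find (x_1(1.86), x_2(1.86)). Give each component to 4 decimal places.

-2.9500, -3.8544

Heun on (x_1,x_2): k1 = f(x_n, state_n); k2 = f(x_n + h, state_n + h·k1); state_{n+1} = state_n + (h/2)·(k1 + k2).
1.300000: (-0.710000, -1.900000)
  k1 = (-2.992000, -2.109400)
  predictor → (-1.547760, -2.490632)
  k2 = (-3.817832, -3.344446)
  → (-1.663376, -2.663538)
1.580000: (-1.663376, -2.663538)
  k1 = (-3.990738, -3.476249)
  predictor → (-2.780783, -3.636888)
  k2 = (-5.199288, -5.030093)
  → (-2.949980, -3.854426)
(x_1(1.86), x_2(1.86)) ≈ (-2.9500, -3.8544)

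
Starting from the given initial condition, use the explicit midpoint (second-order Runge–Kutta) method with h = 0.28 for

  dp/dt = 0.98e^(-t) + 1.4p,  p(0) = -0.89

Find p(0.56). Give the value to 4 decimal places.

-1.2698

Midpoint: k1 = f(t_n, p_n); k2 = f(t_n + h/2, p_n + (h/2)·k1); p_{n+1} = p_n + h·k2.
t=0.000000, p=-0.890000:
  k1 = f(0.000000, -0.890000) = -0.266000
  k2 = f(0.140000, -0.927240) = -0.446165
  p ← -0.890000 + 0.28·(-0.446165) = -1.014926
t=0.280000, p=-1.014926:
  k1 = f(0.280000, -1.014926) = -0.680229
  k2 = f(0.420000, -1.110158) = -0.910316
  p ← -1.014926 + 0.28·(-0.910316) = -1.269815
p(0.56) ≈ -1.2698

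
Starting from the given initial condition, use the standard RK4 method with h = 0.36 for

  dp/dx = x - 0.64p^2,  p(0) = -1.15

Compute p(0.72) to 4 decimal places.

RK4: k1 = f(x_n, p_n); k2 = f(x_n + h/2, p_n + (h/2)·k1); k3 = f(x_n + h/2, p_n + (h/2)·k2); k4 = f(x_n + h, p_n + h·k3); p_{n+1} = p_n + (h/6)·(k1 + 2k2 + 2k3 + k4).
x=0.000000, p=-1.150000:
  k1 = f(0.000000, -1.150000) = -0.846400
  k2 = f(0.180000, -1.302352) = -0.905517
  k3 = f(0.180000, -1.312993) = -0.923329
  k4 = f(0.360000, -1.482398) = -1.046403
  p ← -1.150000 + (0.36/6)·(k1 + 2k2 + 2k3 + k4) = -1.483030
x=0.360000, p=-1.483030:
  k1 = f(0.360000, -1.483030) = -1.047601
  k2 = f(0.540000, -1.671598) = -1.248313
  k3 = f(0.540000, -1.707726) = -1.326450
  k4 = f(0.720000, -1.960552) = -1.740008
  p ← -1.483030 + (0.36/6)·(k1 + 2k2 + 2k3 + k4) = -1.959258
p(0.72) ≈ -1.9593

-1.9593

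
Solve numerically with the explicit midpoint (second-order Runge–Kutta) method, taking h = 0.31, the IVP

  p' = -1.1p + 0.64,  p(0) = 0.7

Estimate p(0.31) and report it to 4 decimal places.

0.6666

Midpoint: k1 = f(s_n, p_n); k2 = f(s_n + h/2, p_n + (h/2)·k1); p_{n+1} = p_n + h·k2.
s=0.000000, p=0.700000:
  k1 = f(0.000000, 0.700000) = -0.130000
  k2 = f(0.155000, 0.679850) = -0.107835
  p ← 0.700000 + 0.31·(-0.107835) = 0.666571
p(0.31) ≈ 0.6666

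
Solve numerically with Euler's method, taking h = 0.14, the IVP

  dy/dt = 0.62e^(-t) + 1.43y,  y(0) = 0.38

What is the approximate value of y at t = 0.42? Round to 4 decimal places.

Euler: y_{n+1} = y_n + h·f(t_n, y_n).
t=0.000000, y=0.380000: f=1.163400 → y ← 0.380000 + 0.14·1.163400 = 0.542876
t=0.140000, y=0.542876: f=1.315315 → y ← 0.542876 + 0.14·1.315315 = 0.727020
t=0.280000, y=0.727020: f=1.508225 → y ← 0.727020 + 0.14·1.508225 = 0.938172
y(0.42) ≈ 0.9382

0.9382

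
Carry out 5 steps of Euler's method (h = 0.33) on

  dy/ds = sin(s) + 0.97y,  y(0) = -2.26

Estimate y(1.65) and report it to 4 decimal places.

Euler: y_{n+1} = y_n + h·f(s_n, y_n).
s=0.000000, y=-2.260000: f=-2.192200 → y ← -2.260000 + 0.33·(-2.192200) = -2.983426
s=0.330000, y=-2.983426: f=-2.569880 → y ← -2.983426 + 0.33·(-2.569880) = -3.831486
s=0.660000, y=-3.831486: f=-3.103425 → y ← -3.831486 + 0.33·(-3.103425) = -4.855617
s=0.990000, y=-4.855617: f=-3.873922 → y ← -4.855617 + 0.33·(-3.873922) = -6.134011
s=1.320000, y=-6.134011: f=-4.981276 → y ← -6.134011 + 0.33·(-4.981276) = -7.777832
y(1.65) ≈ -7.7778

-7.7778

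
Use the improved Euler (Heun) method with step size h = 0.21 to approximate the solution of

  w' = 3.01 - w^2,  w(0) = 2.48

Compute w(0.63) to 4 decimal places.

Heun: k1 = f(x_n, w_n); k2 = f(x_n + h, w_n + h·k1); w_{n+1} = w_n + (h/2)·(k1 + k2).
x=0.000000, w=2.480000:
  k1 = f(0.000000, 2.480000) = -3.140400
  k2 = f(0.210000, 1.820516) = -0.304279
  w ← 2.480000 + (0.21/2)·(-3.140400 + (-0.304279)) = 2.118309
x=0.210000, w=2.118309:
  k1 = f(0.210000, 2.118309) = -1.477232
  k2 = f(0.420000, 1.808090) = -0.259190
  w ← 2.118309 + (0.21/2)·(-1.477232 + (-0.259190)) = 1.935984
x=0.420000, w=1.935984:
  k1 = f(0.420000, 1.935984) = -0.738036
  k2 = f(0.630000, 1.780997) = -0.161950
  w ← 1.935984 + (0.21/2)·(-0.738036 + (-0.161950)) = 1.841486
w(0.63) ≈ 1.8415

1.8415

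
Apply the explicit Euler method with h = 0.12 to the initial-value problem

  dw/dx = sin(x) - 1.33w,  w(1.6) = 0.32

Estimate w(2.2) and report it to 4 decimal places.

0.5442

Euler: w_{n+1} = w_n + h·f(x_n, w_n).
x=1.600000, w=0.320000: f=0.573974 → w ← 0.320000 + 0.12·0.573974 = 0.388877
x=1.720000, w=0.388877: f=0.471684 → w ← 0.388877 + 0.12·0.471684 = 0.445479
x=1.840000, w=0.445479: f=0.371496 → w ← 0.445479 + 0.12·0.371496 = 0.490058
x=1.960000, w=0.490058: f=0.273434 → w ← 0.490058 + 0.12·0.273434 = 0.522870
x=2.080000, w=0.522870: f=0.177715 → w ← 0.522870 + 0.12·0.177715 = 0.544196
w(2.2) ≈ 0.5442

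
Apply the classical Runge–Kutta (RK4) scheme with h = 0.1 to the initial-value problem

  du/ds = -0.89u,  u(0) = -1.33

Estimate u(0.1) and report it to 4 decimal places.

-1.2167

RK4: k1 = f(s_n, u_n); k2 = f(s_n + h/2, u_n + (h/2)·k1); k3 = f(s_n + h/2, u_n + (h/2)·k2); k4 = f(s_n + h, u_n + h·k3); u_{n+1} = u_n + (h/6)·(k1 + 2k2 + 2k3 + k4).
s=0.000000, u=-1.330000:
  k1 = f(0.000000, -1.330000) = 1.183700
  k2 = f(0.050000, -1.270815) = 1.131025
  k3 = f(0.050000, -1.273449) = 1.133369
  k4 = f(0.100000, -1.216663) = 1.082830
  u ← -1.330000 + (0.1/6)·(k1 + 2k2 + 2k3 + k4) = -1.216745
u(0.1) ≈ -1.2167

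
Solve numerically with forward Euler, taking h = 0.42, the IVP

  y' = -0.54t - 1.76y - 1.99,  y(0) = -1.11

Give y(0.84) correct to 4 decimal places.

Euler: y_{n+1} = y_n + h·f(t_n, y_n).
t=0.000000, y=-1.110000: f=-0.036400 → y ← -1.110000 + 0.42·(-0.036400) = -1.125288
t=0.420000, y=-1.125288: f=-0.236293 → y ← -1.125288 + 0.42·(-0.236293) = -1.224531
y(0.84) ≈ -1.2245

-1.2245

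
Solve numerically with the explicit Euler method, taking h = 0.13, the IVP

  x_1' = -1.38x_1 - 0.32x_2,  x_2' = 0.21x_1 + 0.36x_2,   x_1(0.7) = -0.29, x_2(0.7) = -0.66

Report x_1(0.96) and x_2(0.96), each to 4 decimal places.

-0.1437, -0.7373

Euler on (x_1,x_2): x_1_{n+1} = x_1_n + h·x_1', x_2_{n+1} = x_2_n + h·x_2'.
0.700000: (-0.290000, -0.660000); f=(0.611400, -0.298500) → (-0.210518, -0.698805)
0.830000: (-0.210518, -0.698805); f=(0.514132, -0.295779) → (-0.143681, -0.737256)
(x_1(0.96), x_2(0.96)) ≈ (-0.1437, -0.7373)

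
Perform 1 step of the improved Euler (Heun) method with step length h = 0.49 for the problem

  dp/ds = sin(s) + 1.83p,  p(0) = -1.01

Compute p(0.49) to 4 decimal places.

-2.2064

Heun: k1 = f(s_n, p_n); k2 = f(s_n + h, p_n + h·k1); p_{n+1} = p_n + (h/2)·(k1 + k2).
s=0.000000, p=-1.010000:
  k1 = f(0.000000, -1.010000) = -1.848300
  k2 = f(0.490000, -1.915667) = -3.035045
  p ← -1.010000 + (0.49/2)·(-1.848300 + (-3.035045)) = -2.206419
p(0.49) ≈ -2.2064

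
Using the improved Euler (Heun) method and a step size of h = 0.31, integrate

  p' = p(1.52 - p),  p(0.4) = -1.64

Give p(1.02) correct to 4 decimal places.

Heun: k1 = f(x_n, p_n); k2 = f(x_n + h, p_n + h·k1); p_{n+1} = p_n + (h/2)·(k1 + k2).
x=0.400000, p=-1.640000:
  k1 = f(0.400000, -1.640000) = -5.182400
  k2 = f(0.710000, -3.246544) = -15.474795
  p ← -1.640000 + (0.31/2)·(-5.182400 + (-15.474795)) = -4.841865
x=0.710000, p=-4.841865:
  k1 = f(0.710000, -4.841865) = -30.803294
  k2 = f(1.020000, -14.390886) = -228.971754
  p ← -4.841865 + (0.31/2)·(-30.803294 + (-228.971754)) = -45.106998
p(1.02) ≈ -45.1070

-45.1070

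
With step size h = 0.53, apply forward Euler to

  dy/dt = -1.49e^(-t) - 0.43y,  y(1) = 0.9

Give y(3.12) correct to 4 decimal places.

Euler: y_{n+1} = y_n + h·f(t_n, y_n).
t=1.000000, y=0.900000: f=-0.935140 → y ← 0.900000 + 0.53·(-0.935140) = 0.404376
t=1.530000, y=0.404376: f=-0.496520 → y ← 0.404376 + 0.53·(-0.496520) = 0.141220
t=2.060000, y=0.141220: f=-0.250631 → y ← 0.141220 + 0.53·(-0.250631) = 0.008386
t=2.590000, y=0.008386: f=-0.115386 → y ← 0.008386 + 0.53·(-0.115386) = -0.052769
y(3.12) ≈ -0.0528

-0.0528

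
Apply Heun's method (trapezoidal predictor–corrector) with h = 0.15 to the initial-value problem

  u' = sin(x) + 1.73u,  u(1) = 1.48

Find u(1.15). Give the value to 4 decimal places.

2.0618

Heun: k1 = f(x_n, u_n); k2 = f(x_n + h, u_n + h·k1); u_{n+1} = u_n + (h/2)·(k1 + k2).
x=1.000000, u=1.480000:
  k1 = f(1.000000, 1.480000) = 3.401871
  k2 = f(1.150000, 1.990281) = 4.355949
  u ← 1.480000 + (0.15/2)·(3.401871 + 4.355949) = 2.061837
u(1.15) ≈ 2.0618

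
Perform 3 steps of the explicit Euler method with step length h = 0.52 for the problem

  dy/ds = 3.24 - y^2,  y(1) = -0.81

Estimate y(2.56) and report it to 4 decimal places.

1.5262

Euler: y_{n+1} = y_n + h·f(s_n, y_n).
s=1.000000, y=-0.810000: f=2.583900 → y ← -0.810000 + 0.52·2.583900 = 0.533628
s=1.520000, y=0.533628: f=2.955241 → y ← 0.533628 + 0.52·2.955241 = 2.070353
s=2.040000, y=2.070353: f=-1.046363 → y ← 2.070353 + 0.52·(-1.046363) = 1.526245
y(2.56) ≈ 1.5262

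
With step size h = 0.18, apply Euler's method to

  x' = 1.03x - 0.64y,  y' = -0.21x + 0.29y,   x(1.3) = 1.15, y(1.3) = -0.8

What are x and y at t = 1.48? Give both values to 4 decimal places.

1.4554, -0.8852

Euler on (x,y): x_{n+1} = x_n + h·x', y_{n+1} = y_n + h·y'.
1.300000: (1.150000, -0.800000); f=(1.696500, -0.473500) → (1.455370, -0.885230)
(x(1.48), y(1.48)) ≈ (1.4554, -0.8852)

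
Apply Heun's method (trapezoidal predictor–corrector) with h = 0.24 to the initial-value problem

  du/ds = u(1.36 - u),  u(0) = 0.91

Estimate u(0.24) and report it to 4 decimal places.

Heun: k1 = f(s_n, u_n); k2 = f(s_n + h, u_n + h·k1); u_{n+1} = u_n + (h/2)·(k1 + k2).
s=0.000000, u=0.910000:
  k1 = f(0.000000, 0.910000) = 0.409500
  k2 = f(0.240000, 1.008280) = 0.354632
  u ← 0.910000 + (0.24/2)·(0.409500 + 0.354632) = 1.001696
u(0.24) ≈ 1.0017

1.0017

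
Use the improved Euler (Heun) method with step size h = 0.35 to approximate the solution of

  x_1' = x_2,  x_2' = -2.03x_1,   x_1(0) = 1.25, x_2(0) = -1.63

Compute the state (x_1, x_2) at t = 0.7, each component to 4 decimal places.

Heun on (x_1,x_2): k1 = f(t_n, state_n); k2 = f(t_n + h, state_n + h·k1); state_{n+1} = state_n + (h/2)·(k1 + k2).
0.000000: (1.250000, -1.630000)
  k1 = (-1.630000, -2.537500)
  predictor → (0.679500, -2.518125)
  k2 = (-2.518125, -1.379385)
  → (0.524078, -2.315455)
0.350000: (0.524078, -2.315455)
  k1 = (-2.315455, -1.063879)
  predictor → (-0.286331, -2.687812)
  k2 = (-2.687812, 0.581252)
  → (-0.351494, -2.399915)
(x_1(0.7), x_2(0.7)) ≈ (-0.3515, -2.3999)

-0.3515, -2.3999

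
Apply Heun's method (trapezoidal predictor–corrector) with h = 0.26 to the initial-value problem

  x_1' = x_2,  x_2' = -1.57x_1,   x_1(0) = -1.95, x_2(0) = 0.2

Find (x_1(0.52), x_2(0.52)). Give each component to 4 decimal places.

-1.4431, 1.6656

Heun on (x_1,x_2): k1 = f(s_n, state_n); k2 = f(s_n + h, state_n + h·k1); state_{n+1} = state_n + (h/2)·(k1 + k2).
0.000000: (-1.950000, 0.200000)
  k1 = (0.200000, 3.061500)
  predictor → (-1.898000, 0.995990)
  k2 = (0.995990, 2.979860)
  → (-1.794521, 0.985377)
0.260000: (-1.794521, 0.985377)
  k1 = (0.985377, 2.817398)
  predictor → (-1.538323, 1.717900)
  k2 = (1.717900, 2.415168)
  → (-1.443095, 1.665610)
(x_1(0.52), x_2(0.52)) ≈ (-1.4431, 1.6656)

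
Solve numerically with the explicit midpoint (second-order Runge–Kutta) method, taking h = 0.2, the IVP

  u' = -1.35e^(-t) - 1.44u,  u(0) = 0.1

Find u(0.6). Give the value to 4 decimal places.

-0.3383

Midpoint: k1 = f(t_n, u_n); k2 = f(t_n + h/2, u_n + (h/2)·k1); u_{n+1} = u_n + h·k2.
t=0.000000, u=0.100000:
  k1 = f(0.000000, 0.100000) = -1.494000
  k2 = f(0.100000, -0.049400) = -1.150395
  u ← 0.100000 + 0.2·(-1.150395) = -0.130079
t=0.200000, u=-0.130079:
  k1 = f(0.200000, -0.130079) = -0.917973
  k2 = f(0.300000, -0.221876) = -0.680603
  u ← -0.130079 + 0.2·(-0.680603) = -0.266199
t=0.400000, u=-0.266199:
  k1 = f(0.400000, -0.266199) = -0.521605
  k2 = f(0.500000, -0.318360) = -0.360378
  u ← -0.266199 + 0.2·(-0.360378) = -0.338275
u(0.6) ≈ -0.3383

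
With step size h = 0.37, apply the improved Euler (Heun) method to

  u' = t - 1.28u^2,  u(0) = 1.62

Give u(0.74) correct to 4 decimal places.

Heun: k1 = f(t_n, u_n); k2 = f(t_n + h, u_n + h·k1); u_{n+1} = u_n + (h/2)·(k1 + k2).
t=0.000000, u=1.620000:
  k1 = f(0.000000, 1.620000) = -3.359232
  k2 = f(0.370000, 0.377084) = 0.187994
  u ← 1.620000 + (0.37/2)·(-3.359232 + 0.187994) = 1.033321
t=0.370000, u=1.033321:
  k1 = f(0.370000, 1.033321) = -0.996723
  k2 = f(0.740000, 0.664534) = 0.174746
  u ← 1.033321 + (0.37/2)·(-0.996723 + 0.174746) = 0.881255
u(0.74) ≈ 0.8813

0.8813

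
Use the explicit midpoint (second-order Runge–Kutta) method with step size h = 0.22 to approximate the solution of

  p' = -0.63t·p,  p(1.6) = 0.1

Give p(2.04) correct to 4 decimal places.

Midpoint: k1 = f(t_n, p_n); k2 = f(t_n + h/2, p_n + (h/2)·k1); p_{n+1} = p_n + h·k2.
t=1.600000, p=0.100000:
  k1 = f(1.600000, 0.100000) = -0.100800
  k2 = f(1.710000, 0.088912) = -0.095785
  p ← 0.100000 + 0.22·(-0.095785) = 0.078927
t=1.820000, p=0.078927:
  k1 = f(1.820000, 0.078927) = -0.090498
  k2 = f(1.930000, 0.068973) = -0.083864
  p ← 0.078927 + 0.22·(-0.083864) = 0.060477
p(2.04) ≈ 0.0605

0.0605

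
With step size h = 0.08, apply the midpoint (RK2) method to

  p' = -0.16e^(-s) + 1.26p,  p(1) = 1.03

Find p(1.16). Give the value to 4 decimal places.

1.2500

Midpoint: k1 = f(s_n, p_n); k2 = f(s_n + h/2, p_n + (h/2)·k1); p_{n+1} = p_n + h·k2.
s=1.000000, p=1.030000:
  k1 = f(1.000000, 1.030000) = 1.238939
  k2 = f(1.040000, 1.079558) = 1.303690
  p ← 1.030000 + 0.08·1.303690 = 1.134295
s=1.080000, p=1.134295:
  k1 = f(1.080000, 1.134295) = 1.374877
  k2 = f(1.120000, 1.189290) = 1.446301
  p ← 1.134295 + 0.08·1.446301 = 1.249999
p(1.16) ≈ 1.2500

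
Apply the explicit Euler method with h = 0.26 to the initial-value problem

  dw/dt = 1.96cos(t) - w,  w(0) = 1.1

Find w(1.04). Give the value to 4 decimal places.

1.4956

Euler: w_{n+1} = w_n + h·f(t_n, w_n).
t=0.000000, w=1.100000: f=0.860000 → w ← 1.100000 + 0.26·0.860000 = 1.323600
t=0.260000, w=1.323600: f=0.570524 → w ← 1.323600 + 0.26·0.570524 = 1.471936
t=0.520000, w=1.471936: f=0.228989 → w ← 1.471936 + 0.26·0.228989 = 1.531474
t=0.780000, w=1.531474: f=-0.138083 → w ← 1.531474 + 0.26·(-0.138083) = 1.495572
w(1.04) ≈ 1.4956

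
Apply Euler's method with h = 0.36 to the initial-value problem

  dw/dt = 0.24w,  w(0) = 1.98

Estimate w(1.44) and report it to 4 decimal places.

Euler: w_{n+1} = w_n + h·f(t_n, w_n).
t=0.000000, w=1.980000: f=0.475200 → w ← 1.980000 + 0.36·0.475200 = 2.151072
t=0.360000, w=2.151072: f=0.516257 → w ← 2.151072 + 0.36·0.516257 = 2.336925
t=0.720000, w=2.336925: f=0.560862 → w ← 2.336925 + 0.36·0.560862 = 2.538835
t=1.080000, w=2.538835: f=0.609320 → w ← 2.538835 + 0.36·0.609320 = 2.758190
w(1.44) ≈ 2.7582

2.7582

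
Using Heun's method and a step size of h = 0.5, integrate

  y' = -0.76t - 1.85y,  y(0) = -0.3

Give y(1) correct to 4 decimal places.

-0.3207

Heun: k1 = f(t_n, y_n); k2 = f(t_n + h, y_n + h·k1); y_{n+1} = y_n + (h/2)·(k1 + k2).
t=0.000000, y=-0.300000:
  k1 = f(0.000000, -0.300000) = 0.555000
  k2 = f(0.500000, -0.022500) = -0.338375
  y ← -0.300000 + (0.5/2)·(0.555000 + (-0.338375)) = -0.245844
t=0.500000, y=-0.245844:
  k1 = f(0.500000, -0.245844) = 0.074811
  k2 = f(1.000000, -0.208438) = -0.374389
  y ← -0.245844 + (0.5/2)·(0.074811 + (-0.374389)) = -0.320738
y(1) ≈ -0.3207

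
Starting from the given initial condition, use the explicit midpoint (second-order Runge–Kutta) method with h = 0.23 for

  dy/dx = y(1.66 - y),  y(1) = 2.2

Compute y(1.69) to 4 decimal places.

1.8136

Midpoint: k1 = f(x_n, y_n); k2 = f(x_n + h/2, y_n + (h/2)·k1); y_{n+1} = y_n + h·k2.
x=1.000000, y=2.200000:
  k1 = f(1.000000, 2.200000) = -1.188000
  k2 = f(1.115000, 2.063380) = -0.832326
  y ← 2.200000 + 0.23·(-0.832326) = 2.008565
x=1.230000, y=2.008565:
  k1 = f(1.230000, 2.008565) = -0.700115
  k2 = f(1.345000, 1.928052) = -0.516818
  y ← 2.008565 + 0.23·(-0.516818) = 1.889697
x=1.460000, y=1.889697:
  k1 = f(1.460000, 1.889697) = -0.434058
  k2 = f(1.575000, 1.839780) = -0.330756
  y ← 1.889697 + 0.23·(-0.330756) = 1.813623
y(1.69) ≈ 1.8136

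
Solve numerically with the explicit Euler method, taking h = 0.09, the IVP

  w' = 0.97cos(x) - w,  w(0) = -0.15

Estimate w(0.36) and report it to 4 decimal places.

0.1972

Euler: w_{n+1} = w_n + h·f(x_n, w_n).
x=0.000000, w=-0.150000: f=1.120000 → w ← -0.150000 + 0.09·1.120000 = -0.049200
x=0.090000, w=-0.049200: f=1.015274 → w ← -0.049200 + 0.09·1.015274 = 0.042175
x=0.180000, w=0.042175: f=0.912154 → w ← 0.042175 + 0.09·0.912154 = 0.124269
x=0.270000, w=0.124269: f=0.810589 → w ← 0.124269 + 0.09·0.810589 = 0.197222
w(0.36) ≈ 0.1972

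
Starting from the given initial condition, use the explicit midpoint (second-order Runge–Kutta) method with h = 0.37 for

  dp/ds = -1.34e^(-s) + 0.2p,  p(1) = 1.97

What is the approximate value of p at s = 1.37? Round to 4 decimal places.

Midpoint: k1 = f(s_n, p_n); k2 = f(s_n + h/2, p_n + (h/2)·k1); p_{n+1} = p_n + h·k2.
s=1.000000, p=1.970000:
  k1 = f(1.000000, 1.970000) = -0.098958
  k2 = f(1.185000, 1.951693) = -0.019361
  p ← 1.970000 + 0.37·(-0.019361) = 1.962836
p(1.37) ≈ 1.9628

1.9628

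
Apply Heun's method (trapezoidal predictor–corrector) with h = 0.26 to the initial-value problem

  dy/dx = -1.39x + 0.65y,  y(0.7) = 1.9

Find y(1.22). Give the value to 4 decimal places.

1.8568

Heun: k1 = f(x_n, y_n); k2 = f(x_n + h, y_n + h·k1); y_{n+1} = y_n + (h/2)·(k1 + k2).
x=0.700000, y=1.900000:
  k1 = f(0.700000, 1.900000) = 0.262000
  k2 = f(0.960000, 1.968120) = -0.055122
  y ← 1.900000 + (0.26/2)·(0.262000 + (-0.055122)) = 1.926894
x=0.960000, y=1.926894:
  k1 = f(0.960000, 1.926894) = -0.081919
  k2 = f(1.220000, 1.905595) = -0.457163
  y ← 1.926894 + (0.26/2)·(-0.081919 + (-0.457163)) = 1.856813
y(1.22) ≈ 1.8568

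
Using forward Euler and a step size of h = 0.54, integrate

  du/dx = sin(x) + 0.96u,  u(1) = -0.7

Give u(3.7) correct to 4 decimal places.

Euler: u_{n+1} = u_n + h·f(x_n, u_n).
x=1.000000, u=-0.700000: f=0.169471 → u ← -0.700000 + 0.54·0.169471 = -0.608486
x=1.540000, u=-0.608486: f=0.415380 → u ← -0.608486 + 0.54·0.415380 = -0.384181
x=2.080000, u=-0.384181: f=0.504320 → u ← -0.384181 + 0.54·0.504320 = -0.111848
x=2.620000, u=-0.111848: f=0.390887 → u ← -0.111848 + 0.54·0.390887 = 0.099231
x=3.160000, u=0.099231: f=0.076856 → u ← 0.099231 + 0.54·0.076856 = 0.140733
u(3.7) ≈ 0.1407

0.1407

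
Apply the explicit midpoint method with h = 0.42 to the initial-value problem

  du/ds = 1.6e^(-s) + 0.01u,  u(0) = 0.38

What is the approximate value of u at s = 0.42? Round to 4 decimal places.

0.9277

Midpoint: k1 = f(s_n, u_n); k2 = f(s_n + h/2, u_n + (h/2)·k1); u_{n+1} = u_n + h·k2.
s=0.000000, u=0.380000:
  k1 = f(0.000000, 0.380000) = 1.603800
  k2 = f(0.210000, 0.716798) = 1.304103
  u ← 0.380000 + 0.42·1.304103 = 0.927723
u(0.42) ≈ 0.9277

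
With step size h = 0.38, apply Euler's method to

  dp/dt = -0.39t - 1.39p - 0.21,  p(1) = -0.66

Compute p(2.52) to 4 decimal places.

Euler: p_{n+1} = p_n + h·f(t_n, p_n).
t=1.000000, p=-0.660000: f=0.317400 → p ← -0.660000 + 0.38·0.317400 = -0.539388
t=1.380000, p=-0.539388: f=0.001549 → p ← -0.539388 + 0.38·0.001549 = -0.538799
t=1.760000, p=-0.538799: f=-0.147469 → p ← -0.538799 + 0.38·(-0.147469) = -0.594837
t=2.140000, p=-0.594837: f=-0.217776 → p ← -0.594837 + 0.38·(-0.217776) = -0.677592
p(2.52) ≈ -0.6776

-0.6776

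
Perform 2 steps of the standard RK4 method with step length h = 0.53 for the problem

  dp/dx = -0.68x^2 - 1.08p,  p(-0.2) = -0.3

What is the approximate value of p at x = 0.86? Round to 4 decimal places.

-0.2127

RK4: k1 = f(x_n, p_n); k2 = f(x_n + h/2, p_n + (h/2)·k1); k3 = f(x_n + h/2, p_n + (h/2)·k2); k4 = f(x_n + h, p_n + h·k3); p_{n+1} = p_n + (h/6)·(k1 + 2k2 + 2k3 + k4).
x=-0.200000, p=-0.300000:
  k1 = f(-0.200000, -0.300000) = 0.296800
  k2 = f(0.065000, -0.221348) = 0.236183
  k3 = f(0.065000, -0.237412) = 0.253531
  k4 = f(0.330000, -0.165628) = 0.104827
  p ← -0.300000 + (0.53/6)·(k1 + 2k2 + 2k3 + k4) = -0.178007
x=0.330000, p=-0.178007:
  k1 = f(0.330000, -0.178007) = 0.118195
  k2 = f(0.595000, -0.146685) = -0.082317
  k3 = f(0.595000, -0.199821) = -0.024930
  k4 = f(0.860000, -0.191220) = -0.296410
  p ← -0.178007 + (0.53/6)·(k1 + 2k2 + 2k3 + k4) = -0.212696
p(0.86) ≈ -0.2127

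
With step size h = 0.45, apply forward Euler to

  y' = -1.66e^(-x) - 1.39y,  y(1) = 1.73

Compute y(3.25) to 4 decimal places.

Euler: y_{n+1} = y_n + h·f(x_n, y_n).
x=1.000000, y=1.730000: f=-3.015380 → y ← 1.730000 + 0.45·(-3.015380) = 0.373079
x=1.450000, y=0.373079: f=-0.907967 → y ← 0.373079 + 0.45·(-0.907967) = -0.035506
x=1.900000, y=-0.035506: f=-0.198931 → y ← -0.035506 + 0.45·(-0.198931) = -0.125025
x=2.350000, y=-0.125025: f=0.015472 → y ← -0.125025 + 0.45·0.015472 = -0.118063
x=2.800000, y=-0.118063: f=0.063162 → y ← -0.118063 + 0.45·0.063162 = -0.089640
y(3.25) ≈ -0.0896

-0.0896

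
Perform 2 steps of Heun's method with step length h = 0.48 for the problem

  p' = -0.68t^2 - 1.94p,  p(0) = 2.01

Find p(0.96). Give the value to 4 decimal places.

Heun: k1 = f(t_n, p_n); k2 = f(t_n + h, p_n + h·k1); p_{n+1} = p_n + (h/2)·(k1 + k2).
t=0.000000, p=2.010000:
  k1 = f(0.000000, 2.010000) = -3.899400
  k2 = f(0.480000, 0.138288) = -0.424951
  p ← 2.010000 + (0.48/2)·(-3.899400 + (-0.424951)) = 0.972156
t=0.480000, p=0.972156:
  k1 = f(0.480000, 0.972156) = -2.042654
  k2 = f(0.960000, -0.008318) = -0.610551
  p ← 0.972156 + (0.48/2)·(-2.042654 + (-0.610551)) = 0.335387
p(0.96) ≈ 0.3354

0.3354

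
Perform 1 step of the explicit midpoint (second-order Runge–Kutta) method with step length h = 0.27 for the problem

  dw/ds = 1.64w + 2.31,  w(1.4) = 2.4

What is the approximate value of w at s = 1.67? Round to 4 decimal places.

Midpoint: k1 = f(s_n, w_n); k2 = f(s_n + h/2, w_n + (h/2)·k1); w_{n+1} = w_n + h·k2.
s=1.400000, w=2.400000:
  k1 = f(1.400000, 2.400000) = 6.246000
  k2 = f(1.535000, 3.243210) = 7.628864
  w ← 2.400000 + 0.27·7.628864 = 4.459793
w(1.67) ≈ 4.4598

4.4598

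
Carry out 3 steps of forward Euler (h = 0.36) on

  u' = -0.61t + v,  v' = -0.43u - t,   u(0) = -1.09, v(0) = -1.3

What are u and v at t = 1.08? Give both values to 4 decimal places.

Euler on (u,v): u_{n+1} = u_n + h·u', v_{n+1} = v_n + h·v'.
0.000000: (-1.090000, -1.300000); f=(-1.300000, 0.468700) → (-1.558000, -1.131268)
0.360000: (-1.558000, -1.131268); f=(-1.350868, 0.309940) → (-2.044312, -1.019690)
0.720000: (-2.044312, -1.019690); f=(-1.458890, 0.159054) → (-2.569513, -0.962430)
(u(1.08), v(1.08)) ≈ (-2.5695, -0.9624)

-2.5695, -0.9624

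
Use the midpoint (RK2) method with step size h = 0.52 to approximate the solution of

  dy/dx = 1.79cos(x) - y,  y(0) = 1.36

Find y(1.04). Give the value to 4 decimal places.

Midpoint: k1 = f(x_n, y_n); k2 = f(x_n + h/2, y_n + (h/2)·k1); y_{n+1} = y_n + h·k2.
x=0.000000, y=1.360000:
  k1 = f(0.000000, 1.360000) = 0.430000
  k2 = f(0.260000, 1.471800) = 0.258038
  y ← 1.360000 + 0.52·0.258038 = 1.494180
x=0.520000, y=1.494180:
  k1 = f(0.520000, 1.494180) = 0.059217
  k2 = f(0.780000, 1.509576) = -0.237041
  y ← 1.494180 + 0.52·(-0.237041) = 1.370919
y(1.04) ≈ 1.3709

1.3709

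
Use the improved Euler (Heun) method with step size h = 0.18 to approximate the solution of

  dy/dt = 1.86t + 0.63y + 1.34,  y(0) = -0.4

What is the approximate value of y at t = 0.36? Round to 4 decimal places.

Heun: k1 = f(t_n, y_n); k2 = f(t_n + h, y_n + h·k1); y_{n+1} = y_n + (h/2)·(k1 + k2).
t=0.000000, y=-0.400000:
  k1 = f(0.000000, -0.400000) = 1.088000
  k2 = f(0.180000, -0.204160) = 1.546179
  y ← -0.400000 + (0.18/2)·(1.088000 + 1.546179) = -0.162924
t=0.180000, y=-0.162924:
  k1 = f(0.180000, -0.162924) = 1.572158
  k2 = f(0.360000, 0.120065) = 2.085241
  y ← -0.162924 + (0.18/2)·(1.572158 + 2.085241) = 0.166242
y(0.36) ≈ 0.1662

0.1662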